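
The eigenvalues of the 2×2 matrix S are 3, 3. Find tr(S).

trace(S) is the sum of the eigenvalues: (3) + (3) = 6.

6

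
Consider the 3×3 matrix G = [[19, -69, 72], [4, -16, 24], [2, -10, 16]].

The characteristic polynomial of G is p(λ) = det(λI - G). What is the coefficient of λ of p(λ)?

p(λ) = λ^3 - 19λ^2 + 116λ - 224.
The coefficient of λ is 116.

116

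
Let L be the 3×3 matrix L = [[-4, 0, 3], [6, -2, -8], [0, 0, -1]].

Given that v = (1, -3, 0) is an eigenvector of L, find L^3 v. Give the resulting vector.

(-64, 192, 0)

First find the eigenvalue: Lv = (-4, 12, 0) = -4·(1, -3, 0), so λ = -4.
Then L^3 v = λ^3·v = (-4)^3·(1, -3, 0) = -64·(1, -3, 0) = (-64, 192, 0).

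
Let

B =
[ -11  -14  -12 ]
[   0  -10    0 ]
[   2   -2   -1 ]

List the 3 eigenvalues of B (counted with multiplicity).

The characteristic polynomial is p(μ) = det(μI - B).
Expanding the 3×3 determinant: p(μ) = μ^3 + 22μ^2 + 155μ + 350.
Since p(-5) = 0, μ = -5 is a root.
Factor out (μ + 5): p(μ) = (μ + 5)·(μ^2 + 17μ + 70).
The quadratic factors as (μ + 10)·(μ + 7).
Eigenvalues: -10, -7, -5.

-10, -7, -5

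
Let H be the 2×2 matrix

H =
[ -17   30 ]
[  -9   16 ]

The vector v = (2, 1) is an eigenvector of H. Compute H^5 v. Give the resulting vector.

First find the eigenvalue: Hv = (-4, -2) = -2·(2, 1), so λ = -2.
Then H^5 v = λ^5·v = (-2)^5·(2, 1) = -32·(2, 1) = (-64, -32).

(-64, -32)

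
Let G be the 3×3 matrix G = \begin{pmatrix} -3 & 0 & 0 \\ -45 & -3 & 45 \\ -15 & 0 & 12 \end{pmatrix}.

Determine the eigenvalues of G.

Set up det(sI - G) = 0.
Cofactor expansion gives p(s) = s^3 - 6s^2 - 63s - 108.
Try s = -3: p(-3) = 0, so -3 is a root.
Factor out (s + 3): p(s) = (s + 3)·(s^2 - 9s - 36).
The quadratic factors as (s + 3)·(s - 12).
Eigenvalues: -3, -3, 12.

-3, -3, 12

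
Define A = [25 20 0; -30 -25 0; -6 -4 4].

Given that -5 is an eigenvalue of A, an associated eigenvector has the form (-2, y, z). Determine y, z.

3, 0

We need (A + 5I)v = 0.
A + 5I = [[30, 20, 0], [-30, -20, 0], [-6, -4, 9]].
Row 1: (30)·-2 + (20)·y + (0)·z = 0
Row 2: (-30)·-2 + (-20)·y + (0)·z = 0
Row 3: (-6)·-2 + (-4)·y + (9)·z = 0
Solving gives y = 3, z = 0.
Check: A·(-2, 3, 0) = (10, -15, 0) = -5·(-2, 3, 0).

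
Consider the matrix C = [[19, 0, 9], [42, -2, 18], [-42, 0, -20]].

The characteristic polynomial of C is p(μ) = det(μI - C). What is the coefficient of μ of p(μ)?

0

p(μ) = μ^3 + 3μ^2 - 4.
The coefficient of μ is 0.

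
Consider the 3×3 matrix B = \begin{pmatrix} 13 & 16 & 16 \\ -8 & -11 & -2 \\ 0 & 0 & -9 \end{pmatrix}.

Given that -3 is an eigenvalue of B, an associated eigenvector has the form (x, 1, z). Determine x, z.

-1, 0

We need (B + 3I)v = 0.
B + 3I = [[16, 16, 16], [-8, -8, -2], [0, 0, -6]].
Row 1: (16)·x + (16)·1 + (16)·z = 0
Row 2: (-8)·x + (-8)·1 + (-2)·z = 0
Row 3: (0)·x + (0)·1 + (-6)·z = 0
Solving gives x = -1, z = 0.
Check: B·(-1, 1, 0) = (3, -3, 0) = -3·(-1, 1, 0).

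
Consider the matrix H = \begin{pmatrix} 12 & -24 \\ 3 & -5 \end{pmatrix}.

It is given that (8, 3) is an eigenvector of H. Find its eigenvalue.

3

Compute Hv: H·(8, 3) = (24, 9).
Since Hv = λv, compare component 1: 24 = λ·8, so λ = 3.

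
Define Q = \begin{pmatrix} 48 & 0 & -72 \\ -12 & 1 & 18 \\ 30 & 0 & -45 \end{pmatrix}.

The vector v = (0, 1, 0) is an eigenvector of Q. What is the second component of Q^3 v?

1

First find the eigenvalue: Qv = (0, 1, 0) = 1·(0, 1, 0), so λ = 1.
Then Q^3 v = λ^3·v = 1^3·(0, 1, 0) = 1·(0, 1, 0) = (0, 1, 0).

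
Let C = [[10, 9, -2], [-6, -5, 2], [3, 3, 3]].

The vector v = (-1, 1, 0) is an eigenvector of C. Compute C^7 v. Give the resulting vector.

(-1, 1, 0)

First find the eigenvalue: Cv = (-1, 1, 0) = 1·(-1, 1, 0), so λ = 1.
Then C^7 v = λ^7·v = 1^7·(-1, 1, 0) = 1·(-1, 1, 0) = (-1, 1, 0).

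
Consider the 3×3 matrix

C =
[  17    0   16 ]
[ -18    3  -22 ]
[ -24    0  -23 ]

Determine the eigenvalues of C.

-7, 1, 3

Compute the characteristic polynomial p(λ) = det(λI - C).
Cofactor expansion gives p(λ) = λ^3 + 3λ^2 - 25λ + 21.
Try λ = 1: p(1) = 0, so 1 is a root.
Factor out (λ - 1): p(λ) = (λ - 1)·(λ^2 + 4λ - 21).
The quadratic factors as (λ + 7)·(λ - 3).
Eigenvalues: -7, 1, 3.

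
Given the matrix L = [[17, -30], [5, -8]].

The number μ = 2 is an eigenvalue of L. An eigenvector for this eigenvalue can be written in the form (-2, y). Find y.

We need (L - 2I)v = 0.
L - 2I = [[15, -30], [5, -10]].
Row 1: (15)·-2 + (-30)·y = 0
Row 2: (5)·-2 + (-10)·y = 0
Solving gives y = -1.
Check: L·(-2, -1) = (-4, -2) = 2·(-2, -1).

-1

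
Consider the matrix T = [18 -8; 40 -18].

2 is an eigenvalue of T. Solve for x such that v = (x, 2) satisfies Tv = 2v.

1

We need (T - 2I)v = 0.
T - 2I = [[16, -8], [40, -20]].
Row 1: (16)·x + (-8)·2 = 0
Row 2: (40)·x + (-20)·2 = 0
Solving gives x = 1.
Check: T·(1, 2) = (2, 4) = 2·(1, 2).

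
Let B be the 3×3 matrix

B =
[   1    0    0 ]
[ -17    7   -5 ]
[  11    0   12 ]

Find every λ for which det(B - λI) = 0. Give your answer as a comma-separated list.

The characteristic polynomial is p(r) = det(rI - B).
Cofactor expansion gives p(r) = r^3 - 20r^2 + 103r - 84.
Rational-root test: r = 1 gives p(1) = 0.
Factor out (r - 1): p(r) = (r - 1)·(r^2 - 19r + 84).
The quadratic factors as (r - 7)·(r - 12).
Eigenvalues: 1, 7, 12.

1, 7, 12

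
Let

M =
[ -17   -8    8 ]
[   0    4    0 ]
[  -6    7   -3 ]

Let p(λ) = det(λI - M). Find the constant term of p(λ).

-396

p(λ) = λ^3 + 16λ^2 + 19λ - 396.
The constant term is -396.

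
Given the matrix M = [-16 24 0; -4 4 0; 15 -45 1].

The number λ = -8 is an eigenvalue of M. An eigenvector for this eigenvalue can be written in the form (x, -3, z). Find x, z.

-9, 0

We need (M + 8I)v = 0.
M + 8I = [[-8, 24, 0], [-4, 12, 0], [15, -45, 9]].
Row 1: (-8)·x + (24)·-3 + (0)·z = 0
Row 2: (-4)·x + (12)·-3 + (0)·z = 0
Row 3: (15)·x + (-45)·-3 + (9)·z = 0
Solving gives x = -9, z = 0.
Check: M·(-9, -3, 0) = (72, 24, 0) = -8·(-9, -3, 0).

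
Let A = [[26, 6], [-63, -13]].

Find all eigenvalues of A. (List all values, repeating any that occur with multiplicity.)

5, 8

det(A - sI) = (26 - s)(-13 - s) - (6)·(-63) = s^2 - 13s + 40.
This factors as (s - 5)·(s - 8) = 0.
Eigenvalues: 5, 8.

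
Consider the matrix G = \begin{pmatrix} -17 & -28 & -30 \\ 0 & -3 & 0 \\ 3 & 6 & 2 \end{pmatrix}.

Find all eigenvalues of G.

Compute the characteristic polynomial p(λ) = det(λI - G).
Expanding along the first row, p(λ) = λ^3 + 18λ^2 + 101λ + 168.
Since p(-3) = 0, λ = -3 is a root.
Factor out (λ + 3): p(λ) = (λ + 3)·(λ^2 + 15λ + 56).
The quadratic factors as (λ + 8)·(λ + 7).
Eigenvalues: -8, -7, -3.

-8, -7, -3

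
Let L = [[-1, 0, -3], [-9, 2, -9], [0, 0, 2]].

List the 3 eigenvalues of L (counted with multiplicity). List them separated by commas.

-1, 2, 2

Compute the characteristic polynomial p(r) = det(rI - L).
Cofactor expansion gives p(r) = r^3 - 3r^2 + 4.
Rational-root test: r = 2 gives p(2) = 0.
Factor out (r - 2): p(r) = (r - 2)·(r^2 - r - 2).
The quadratic factors as (r + 1)·(r - 2).
Eigenvalues: -1, 2, 2.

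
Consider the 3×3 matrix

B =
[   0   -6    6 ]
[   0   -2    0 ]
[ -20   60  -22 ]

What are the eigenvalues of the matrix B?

Compute the characteristic polynomial p(t) = det(tI - B).
Expanding along the first row, p(t) = t^3 + 24t^2 + 164t + 240.
Since p(-2) = 0, t = -2 is a root.
Dividing by (t + 2) leaves t^2 + 22t + 120.
The quadratic factors as (t + 12)·(t + 10).
Eigenvalues: -12, -10, -2.

-12, -10, -2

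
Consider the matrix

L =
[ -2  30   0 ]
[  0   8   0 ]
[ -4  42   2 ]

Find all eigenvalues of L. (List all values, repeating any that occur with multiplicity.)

Set up det(λI - L) = 0.
Expanding the 3×3 determinant: p(λ) = λ^3 - 8λ^2 - 4λ + 32.
Rational-root test: λ = 8 gives p(8) = 0.
Dividing by (λ - 8) leaves λ^2 - 4.
The quadratic factors as (λ + 2)·(λ - 2).
Eigenvalues: -2, 2, 8.

-2, 2, 8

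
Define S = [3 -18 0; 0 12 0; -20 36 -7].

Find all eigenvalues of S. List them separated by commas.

-7, 3, 12

Compute the characteristic polynomial p(lambda) = det(lambda·I - S).
Cofactor expansion gives p(lambda) = lambda^3 - 8·lambda^2 - 69·lambda + 252.
Try lambda = -7: p(-7) = 0, so -7 is a root.
Dividing by (lambda + 7) leaves lambda^2 - 15·lambda + 36.
The quadratic factors as (lambda - 3)·(lambda - 12).
Eigenvalues: -7, 3, 12.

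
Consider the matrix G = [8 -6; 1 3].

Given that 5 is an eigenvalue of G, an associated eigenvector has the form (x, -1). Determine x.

We need (G - 5I)v = 0.
G - 5I = [[3, -6], [1, -2]].
Row 1: (3)·x + (-6)·-1 = 0
Row 2: (1)·x + (-2)·-1 = 0
Solving gives x = -2.
Check: G·(-2, -1) = (-10, -5) = 5·(-2, -1).

-2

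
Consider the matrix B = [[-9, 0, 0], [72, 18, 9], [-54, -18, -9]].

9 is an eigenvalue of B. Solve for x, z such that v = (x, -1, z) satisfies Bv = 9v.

We need (B - 9I)v = 0.
B - 9I = [[-18, 0, 0], [72, 9, 9], [-54, -18, -18]].
Row 1: (-18)·x + (0)·-1 + (0)·z = 0
Row 2: (72)·x + (9)·-1 + (9)·z = 0
Row 3: (-54)·x + (-18)·-1 + (-18)·z = 0
Solving gives x = 0, z = 1.
Check: B·(0, -1, 1) = (0, -9, 9) = 9·(0, -1, 1).

0, 1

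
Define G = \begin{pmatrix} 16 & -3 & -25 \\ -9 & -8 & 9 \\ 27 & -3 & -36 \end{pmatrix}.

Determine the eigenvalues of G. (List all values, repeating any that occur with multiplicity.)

-11, -9, -8

The characteristic polynomial is p(r) = det(rI - G).
Expanding along the first row, p(r) = r^3 + 28r^2 + 259r + 792.
Since p(-11) = 0, r = -11 is a root.
Dividing by (r + 11) leaves r^2 + 17r + 72.
The quadratic factors as (r + 9)·(r + 8).
Eigenvalues: -11, -9, -8.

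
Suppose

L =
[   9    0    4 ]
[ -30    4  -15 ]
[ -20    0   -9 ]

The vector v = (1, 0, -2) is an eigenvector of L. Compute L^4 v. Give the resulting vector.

(1, 0, -2)

First find the eigenvalue: Lv = (1, 0, -2) = 1·(1, 0, -2), so λ = 1.
Then L^4 v = λ^4·v = 1^4·(1, 0, -2) = 1·(1, 0, -2) = (1, 0, -2).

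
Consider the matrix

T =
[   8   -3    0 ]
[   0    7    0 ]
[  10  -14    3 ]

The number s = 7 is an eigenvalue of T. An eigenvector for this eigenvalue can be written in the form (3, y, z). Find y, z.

1, 4

We need (T - 7I)v = 0.
T - 7I = [[1, -3, 0], [0, 0, 0], [10, -14, -4]].
Row 1: (1)·3 + (-3)·y + (0)·z = 0
Row 2: (0)·3 + (0)·y + (0)·z = 0
Row 3: (10)·3 + (-14)·y + (-4)·z = 0
Solving gives y = 1, z = 4.
Check: T·(3, 1, 4) = (21, 7, 28) = 7·(3, 1, 4).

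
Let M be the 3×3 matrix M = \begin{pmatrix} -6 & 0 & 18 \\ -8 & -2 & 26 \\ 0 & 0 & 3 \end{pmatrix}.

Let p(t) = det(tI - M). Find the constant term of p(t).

p(t) = t^3 + 5t^2 - 12t - 36.
The constant term is -36.

-36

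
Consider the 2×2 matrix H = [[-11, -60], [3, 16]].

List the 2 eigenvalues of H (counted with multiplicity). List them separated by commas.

1, 4

det(H - tI) = (-11 - t)(16 - t) - (-60)·(3) = t^2 - 5t + 4.
This factors as (t - 1)·(t - 4) = 0.
Eigenvalues: 1, 4.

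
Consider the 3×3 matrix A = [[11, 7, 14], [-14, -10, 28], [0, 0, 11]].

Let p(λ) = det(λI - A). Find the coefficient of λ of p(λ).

p(λ) = λ^3 - 12λ^2 - λ + 132.
The coefficient of λ is -1.

-1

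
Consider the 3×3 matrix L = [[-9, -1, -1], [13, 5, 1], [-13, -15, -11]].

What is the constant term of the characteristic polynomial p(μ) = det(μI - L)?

p(0) = det(0·I − L) = det(−L) = (−1)^3·det(L).
det(L) = 360, so p(0) = -360.

-360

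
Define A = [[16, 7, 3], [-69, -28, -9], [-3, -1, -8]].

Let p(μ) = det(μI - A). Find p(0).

p(0) = det(0·I − A) = det(−A) = (−1)^3·det(A).
det(A) = -280, so p(0) = 280.

280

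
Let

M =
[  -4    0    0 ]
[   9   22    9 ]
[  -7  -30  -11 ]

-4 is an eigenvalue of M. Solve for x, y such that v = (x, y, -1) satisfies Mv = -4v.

1, 0

We need (M + 4I)v = 0.
M + 4I = [[0, 0, 0], [9, 26, 9], [-7, -30, -7]].
Row 1: (0)·x + (0)·y + (0)·-1 = 0
Row 2: (9)·x + (26)·y + (9)·-1 = 0
Row 3: (-7)·x + (-30)·y + (-7)·-1 = 0
Solving gives x = 1, y = 0.
Check: M·(1, 0, -1) = (-4, 0, 4) = -4·(1, 0, -1).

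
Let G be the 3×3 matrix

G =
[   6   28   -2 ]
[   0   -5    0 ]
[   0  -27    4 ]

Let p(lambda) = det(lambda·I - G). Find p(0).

p(0) = det(0·I − G) = det(−G) = (−1)^3·det(G).
det(G) = -120, so p(0) = 120.

120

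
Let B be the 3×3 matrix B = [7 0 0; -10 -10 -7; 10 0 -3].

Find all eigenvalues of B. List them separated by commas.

Set up det(λI - B) = 0.
Expanding along the first row, p(λ) = λ^3 + 6λ^2 - 61λ - 210.
Since p(-3) = 0, λ = -3 is a root.
Dividing by (λ + 3) leaves λ^2 + 3λ - 70.
The quadratic factors as (λ + 10)·(λ - 7).
Eigenvalues: -10, -3, 7.

-10, -3, 7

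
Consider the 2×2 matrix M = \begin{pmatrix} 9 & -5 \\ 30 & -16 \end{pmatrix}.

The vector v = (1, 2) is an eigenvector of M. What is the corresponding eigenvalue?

Compute Mv: M·(1, 2) = (-1, -2).
Since Mv = λv, compare component 1: -1 = λ·1, so λ = -1.

-1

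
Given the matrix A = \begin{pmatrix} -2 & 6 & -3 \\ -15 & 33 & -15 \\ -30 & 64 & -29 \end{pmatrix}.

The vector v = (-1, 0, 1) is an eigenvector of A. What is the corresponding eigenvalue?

1

Compute Av: A·(-1, 0, 1) = (-1, 0, 1).
Since Av = λv, compare component 1: -1 = λ·-1, so λ = 1.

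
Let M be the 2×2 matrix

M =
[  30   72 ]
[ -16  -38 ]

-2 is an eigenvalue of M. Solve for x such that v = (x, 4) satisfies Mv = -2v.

We need (M + 2I)v = 0.
M + 2I = [[32, 72], [-16, -36]].
Row 1: (32)·x + (72)·4 = 0
Row 2: (-16)·x + (-36)·4 = 0
Solving gives x = -9.
Check: M·(-9, 4) = (18, -8) = -2·(-9, 4).

-9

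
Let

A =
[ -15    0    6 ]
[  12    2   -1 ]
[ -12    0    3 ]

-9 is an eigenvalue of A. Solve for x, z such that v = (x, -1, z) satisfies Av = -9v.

1, 1

We need (A + 9I)v = 0.
A + 9I = [[-6, 0, 6], [12, 11, -1], [-12, 0, 12]].
Row 1: (-6)·x + (0)·-1 + (6)·z = 0
Row 2: (12)·x + (11)·-1 + (-1)·z = 0
Row 3: (-12)·x + (0)·-1 + (12)·z = 0
Solving gives x = 1, z = 1.
Check: A·(1, -1, 1) = (-9, 9, -9) = -9·(1, -1, 1).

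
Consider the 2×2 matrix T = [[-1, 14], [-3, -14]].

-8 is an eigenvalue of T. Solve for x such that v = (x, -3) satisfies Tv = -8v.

We need (T + 8I)v = 0.
T + 8I = [[7, 14], [-3, -6]].
Row 1: (7)·x + (14)·-3 = 0
Row 2: (-3)·x + (-6)·-3 = 0
Solving gives x = 6.
Check: T·(6, -3) = (-48, 24) = -8·(6, -3).

6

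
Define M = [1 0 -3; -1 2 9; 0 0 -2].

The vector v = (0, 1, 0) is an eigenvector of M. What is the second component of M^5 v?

32

First find the eigenvalue: Mv = (0, 2, 0) = 2·(0, 1, 0), so λ = 2.
Then M^5 v = λ^5·v = 2^5·(0, 1, 0) = 32·(0, 1, 0) = (0, 32, 0).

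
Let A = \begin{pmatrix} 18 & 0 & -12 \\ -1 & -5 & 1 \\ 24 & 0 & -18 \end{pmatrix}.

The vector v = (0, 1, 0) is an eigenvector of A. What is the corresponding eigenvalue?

Compute Av: A·(0, 1, 0) = (0, -5, 0).
Since Av = λv, compare component 2: -5 = λ·1, so λ = -5.

-5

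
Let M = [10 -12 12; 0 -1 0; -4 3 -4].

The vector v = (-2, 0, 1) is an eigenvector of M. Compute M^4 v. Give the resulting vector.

First find the eigenvalue: Mv = (-8, 0, 4) = 4·(-2, 0, 1), so λ = 4.
Then M^4 v = λ^4·v = 4^4·(-2, 0, 1) = 256·(-2, 0, 1) = (-512, 0, 256).

(-512, 0, 256)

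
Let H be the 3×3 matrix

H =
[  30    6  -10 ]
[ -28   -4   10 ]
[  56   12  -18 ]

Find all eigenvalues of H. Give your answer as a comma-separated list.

The characteristic polynomial is p(r) = det(rI - H).
Expanding along the first row, p(r) = r^3 - 8r^2 + 20r - 16.
Since p(4) = 0, r = 4 is a root.
Factor out (r - 4): p(r) = (r - 4)·(r^2 - 4r + 4).
The quadratic factor is (r - 2)^2.
Eigenvalues: 2, 2, 4.

2, 2, 4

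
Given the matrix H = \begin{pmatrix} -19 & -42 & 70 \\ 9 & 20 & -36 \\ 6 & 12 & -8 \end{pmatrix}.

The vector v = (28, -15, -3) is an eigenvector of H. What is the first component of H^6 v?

First find the eigenvalue: Hv = (-112, 60, 12) = -4·(28, -15, -3), so λ = -4.
Then H^6 v = λ^6·v = (-4)^6·(28, -15, -3) = 4096·(28, -15, -3) = (114688, -61440, -12288).

114688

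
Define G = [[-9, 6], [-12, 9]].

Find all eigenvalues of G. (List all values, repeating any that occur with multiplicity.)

-3, 3

det(G - lambda·I) = (-9 - lambda)(9 - lambda) - (6)·(-12) = lambda^2 - 9.
This factors as (lambda + 3)·(lambda - 3) = 0.
Eigenvalues: -3, 3.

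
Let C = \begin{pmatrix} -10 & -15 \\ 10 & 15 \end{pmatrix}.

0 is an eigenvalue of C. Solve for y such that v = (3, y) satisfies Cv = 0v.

-2

We need (C)v = 0.
C = [[-10, -15], [10, 15]].
Row 1: (-10)·3 + (-15)·y = 0
Row 2: (10)·3 + (15)·y = 0
Solving gives y = -2.
Check: C·(3, -2) = (0, 0) = 0·(3, -2).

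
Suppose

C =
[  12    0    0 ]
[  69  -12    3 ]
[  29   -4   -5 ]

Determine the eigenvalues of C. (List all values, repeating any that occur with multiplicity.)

Compute the characteristic polynomial p(μ) = det(μI - C).
Expanding along the first row, p(μ) = μ^3 + 5μ^2 - 132μ - 864.
Rational-root test: μ = 12 gives p(12) = 0.
Factor out (μ - 12): p(μ) = (μ - 12)·(μ^2 + 17μ + 72).
The quadratic factors as (μ + 9)·(μ + 8).
Eigenvalues: -9, -8, 12.

-9, -8, 12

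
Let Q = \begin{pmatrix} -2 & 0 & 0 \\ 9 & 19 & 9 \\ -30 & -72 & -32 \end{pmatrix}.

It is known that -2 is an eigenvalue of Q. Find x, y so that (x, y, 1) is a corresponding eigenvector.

-1, 0

We need (Q + 2I)v = 0.
Q + 2I = [[0, 0, 0], [9, 21, 9], [-30, -72, -30]].
Row 1: (0)·x + (0)·y + (0)·1 = 0
Row 2: (9)·x + (21)·y + (9)·1 = 0
Row 3: (-30)·x + (-72)·y + (-30)·1 = 0
Solving gives x = -1, y = 0.
Check: Q·(-1, 0, 1) = (2, 0, -2) = -2·(-1, 0, 1).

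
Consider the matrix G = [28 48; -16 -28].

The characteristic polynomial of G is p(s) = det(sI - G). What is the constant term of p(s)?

p(s) = s^2 - 16.
The constant term is -16.

-16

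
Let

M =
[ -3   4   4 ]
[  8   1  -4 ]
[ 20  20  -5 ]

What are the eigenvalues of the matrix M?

-7, -5, 5

The characteristic polynomial is p(μ) = det(μI - M).
Expanding the 3×3 determinant: p(μ) = μ^3 + 7μ^2 - 25μ - 175.
Try μ = -5: p(-5) = 0, so -5 is a root.
Dividing by (μ + 5) leaves μ^2 + 2μ - 35.
The quadratic factors as (μ + 7)·(μ - 5).
Eigenvalues: -7, -5, 5.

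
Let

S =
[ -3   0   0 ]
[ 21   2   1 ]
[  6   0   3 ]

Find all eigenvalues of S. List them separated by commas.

-3, 2, 3

Set up det(μI - S) = 0.
Expanding along the first row, p(μ) = μ^3 - 2μ^2 - 9μ + 18.
Try μ = -3: p(-3) = 0, so -3 is a root.
Factor out (μ + 3): p(μ) = (μ + 3)·(μ^2 - 5μ + 6).
The quadratic factors as (μ - 2)·(μ - 3).
Eigenvalues: -3, 2, 3.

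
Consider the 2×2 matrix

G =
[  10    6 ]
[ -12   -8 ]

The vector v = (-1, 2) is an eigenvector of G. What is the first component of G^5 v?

32

First find the eigenvalue: Gv = (2, -4) = -2·(-1, 2), so λ = -2.
Then G^5 v = λ^5·v = (-2)^5·(-1, 2) = -32·(-1, 2) = (32, -64).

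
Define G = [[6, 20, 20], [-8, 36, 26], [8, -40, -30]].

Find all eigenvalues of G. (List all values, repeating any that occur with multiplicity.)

The characteristic polynomial is p(r) = det(rI - G).
Expanding along the first row, p(r) = r^3 - 12r^2 - 4r + 240.
Try r = 6: p(6) = 0, so 6 is a root.
Factor out (r - 6): p(r) = (r - 6)·(r^2 - 6r - 40).
The quadratic factors as (r + 4)·(r - 10).
Eigenvalues: -4, 6, 10.

-4, 6, 10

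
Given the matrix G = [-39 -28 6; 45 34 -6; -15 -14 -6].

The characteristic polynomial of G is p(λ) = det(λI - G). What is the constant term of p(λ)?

-432

p(λ) = λ^3 + 11λ^2 - 30λ - 432.
The constant term is -432.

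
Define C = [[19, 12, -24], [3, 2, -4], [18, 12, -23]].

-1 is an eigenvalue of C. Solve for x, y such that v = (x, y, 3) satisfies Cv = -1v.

3, 1

We need (C + 1I)v = 0.
C + 1I = [[20, 12, -24], [3, 3, -4], [18, 12, -22]].
Row 1: (20)·x + (12)·y + (-24)·3 = 0
Row 2: (3)·x + (3)·y + (-4)·3 = 0
Row 3: (18)·x + (12)·y + (-22)·3 = 0
Solving gives x = 3, y = 1.
Check: C·(3, 1, 3) = (-3, -1, -3) = -1·(3, 1, 3).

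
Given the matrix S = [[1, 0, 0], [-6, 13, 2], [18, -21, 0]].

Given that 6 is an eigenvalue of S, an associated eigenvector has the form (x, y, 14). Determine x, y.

We need (S - 6I)v = 0.
S - 6I = [[-5, 0, 0], [-6, 7, 2], [18, -21, -6]].
Row 1: (-5)·x + (0)·y + (0)·14 = 0
Row 2: (-6)·x + (7)·y + (2)·14 = 0
Row 3: (18)·x + (-21)·y + (-6)·14 = 0
Solving gives x = 0, y = -4.
Check: S·(0, -4, 14) = (0, -24, 84) = 6·(0, -4, 14).

0, -4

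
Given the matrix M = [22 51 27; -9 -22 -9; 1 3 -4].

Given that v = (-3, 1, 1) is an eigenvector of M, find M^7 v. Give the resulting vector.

(49152, -16384, -16384)

First find the eigenvalue: Mv = (12, -4, -4) = -4·(-3, 1, 1), so λ = -4.
Then M^7 v = λ^7·v = (-4)^7·(-3, 1, 1) = -16384·(-3, 1, 1) = (49152, -16384, -16384).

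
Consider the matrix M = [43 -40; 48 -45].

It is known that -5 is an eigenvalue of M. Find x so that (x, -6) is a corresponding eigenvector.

We need (M + 5I)v = 0.
M + 5I = [[48, -40], [48, -40]].
Row 1: (48)·x + (-40)·-6 = 0
Row 2: (48)·x + (-40)·-6 = 0
Solving gives x = -5.
Check: M·(-5, -6) = (25, 30) = -5·(-5, -6).

-5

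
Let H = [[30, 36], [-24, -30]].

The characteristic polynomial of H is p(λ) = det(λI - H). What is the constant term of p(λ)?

-36

p(λ) = λ^2 - 36.
The constant term is -36.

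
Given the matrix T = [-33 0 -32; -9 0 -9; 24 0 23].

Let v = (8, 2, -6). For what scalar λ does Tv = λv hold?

Compute Tv: T·(8, 2, -6) = (-72, -18, 54).
Since Tv = λv, compare component 1: -72 = λ·8, so λ = -9.

-9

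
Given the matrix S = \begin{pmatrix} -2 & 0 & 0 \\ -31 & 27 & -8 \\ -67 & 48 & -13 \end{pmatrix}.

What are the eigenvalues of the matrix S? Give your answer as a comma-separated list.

-2, 3, 11

The characteristic polynomial is p(lambda) = det(lambda·I - S).
Expanding the 3×3 determinant: p(lambda) = lambda^3 - 12·lambda^2 + 5·lambda + 66.
Since p(3) = 0, lambda = 3 is a root.
Dividing by (lambda - 3) leaves lambda^2 - 9·lambda - 22.
The quadratic factors as (lambda + 2)·(lambda - 11).
Eigenvalues: -2, 3, 11.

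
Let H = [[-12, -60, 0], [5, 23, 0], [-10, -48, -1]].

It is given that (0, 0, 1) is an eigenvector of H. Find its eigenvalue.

-1

Compute Hv: H·(0, 0, 1) = (0, 0, -1).
Since Hv = λv, compare component 3: -1 = λ·1, so λ = -1.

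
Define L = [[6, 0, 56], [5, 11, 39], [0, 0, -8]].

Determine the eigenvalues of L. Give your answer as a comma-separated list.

The characteristic polynomial is p(s) = det(sI - L).
Cofactor expansion gives p(s) = s^3 - 9s^2 - 70s + 528.
Since p(-8) = 0, s = -8 is a root.
Dividing by (s + 8) leaves s^2 - 17s + 66.
The quadratic factors as (s - 6)·(s - 11).
Eigenvalues: -8, 6, 11.

-8, 6, 11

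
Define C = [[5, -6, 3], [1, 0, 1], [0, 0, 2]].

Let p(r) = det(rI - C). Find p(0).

p(0) = det(0·I − C) = det(−C) = (−1)^3·det(C).
det(C) = 12, so p(0) = -12.

-12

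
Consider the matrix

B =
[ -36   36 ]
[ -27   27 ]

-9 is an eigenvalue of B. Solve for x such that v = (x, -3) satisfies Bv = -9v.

-4

We need (B + 9I)v = 0.
B + 9I = [[-27, 36], [-27, 36]].
Row 1: (-27)·x + (36)·-3 = 0
Row 2: (-27)·x + (36)·-3 = 0
Solving gives x = -4.
Check: B·(-4, -3) = (36, 27) = -9·(-4, -3).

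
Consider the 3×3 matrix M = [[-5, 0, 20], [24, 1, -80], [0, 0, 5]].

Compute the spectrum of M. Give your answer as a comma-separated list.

-5, 1, 5

Set up det(λI - M) = 0.
Expanding the 3×3 determinant: p(λ) = λ^3 - λ^2 - 25λ + 25.
Since p(1) = 0, λ = 1 is a root.
Dividing by (λ - 1) leaves λ^2 - 25.
The quadratic factors as (λ + 5)·(λ - 5).
Eigenvalues: -5, 1, 5.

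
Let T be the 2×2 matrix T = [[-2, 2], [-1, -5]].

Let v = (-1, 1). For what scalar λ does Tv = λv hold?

-4

Compute Tv: T·(-1, 1) = (4, -4).
Since Tv = λv, compare component 1: 4 = λ·-1, so λ = -4.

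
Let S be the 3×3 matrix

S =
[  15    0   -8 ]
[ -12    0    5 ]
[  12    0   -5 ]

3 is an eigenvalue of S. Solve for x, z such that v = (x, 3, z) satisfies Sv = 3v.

We need (S - 3I)v = 0.
S - 3I = [[12, 0, -8], [-12, -3, 5], [12, 0, -8]].
Row 1: (12)·x + (0)·3 + (-8)·z = 0
Row 2: (-12)·x + (-3)·3 + (5)·z = 0
Row 3: (12)·x + (0)·3 + (-8)·z = 0
Solving gives x = -2, z = -3.
Check: S·(-2, 3, -3) = (-6, 9, -9) = 3·(-2, 3, -3).

-2, -3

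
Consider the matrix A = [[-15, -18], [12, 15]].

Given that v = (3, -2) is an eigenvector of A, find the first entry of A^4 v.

243

First find the eigenvalue: Av = (-9, 6) = -3·(3, -2), so λ = -3.
Then A^4 v = λ^4·v = (-3)^4·(3, -2) = 81·(3, -2) = (243, -162).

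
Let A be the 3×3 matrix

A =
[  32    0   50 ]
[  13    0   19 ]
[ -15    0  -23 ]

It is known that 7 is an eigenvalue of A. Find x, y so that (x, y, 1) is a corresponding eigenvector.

We need (A - 7I)v = 0.
A - 7I = [[25, 0, 50], [13, -7, 19], [-15, 0, -30]].
Row 1: (25)·x + (0)·y + (50)·1 = 0
Row 2: (13)·x + (-7)·y + (19)·1 = 0
Row 3: (-15)·x + (0)·y + (-30)·1 = 0
Solving gives x = -2, y = -1.
Check: A·(-2, -1, 1) = (-14, -7, 7) = 7·(-2, -1, 1).

-2, -1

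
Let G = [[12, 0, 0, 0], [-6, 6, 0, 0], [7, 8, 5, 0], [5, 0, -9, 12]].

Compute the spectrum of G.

G is lower triangular, so its eigenvalues are the diagonal entries.
Diagonal: 12, 6, 5, 12.

5, 6, 12, 12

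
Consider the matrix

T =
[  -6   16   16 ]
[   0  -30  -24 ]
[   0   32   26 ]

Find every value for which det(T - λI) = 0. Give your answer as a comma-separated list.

-6, -6, 2

The characteristic polynomial is p(lambda) = det(lambda·I - T).
Expanding the 3×3 determinant: p(lambda) = lambda^3 + 10·lambda^2 + 12·lambda - 72.
Try lambda = 2: p(2) = 0, so 2 is a root.
Factor out (lambda - 2): p(lambda) = (lambda - 2)·(lambda^2 + 12·lambda + 36).
The quadratic factor is (lambda + 6)^2.
Eigenvalues: -6, -6, 2.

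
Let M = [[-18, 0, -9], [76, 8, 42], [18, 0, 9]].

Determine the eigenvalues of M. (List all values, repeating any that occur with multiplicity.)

The characteristic polynomial is p(r) = det(rI - M).
Expanding along the first row, p(r) = r^3 + r^2 - 72r.
Rational-root test: r = -9 gives p(-9) = 0.
Factor out (r + 9): p(r) = (r + 9)·(r^2 - 8r).
The quadratic factors as r·(r - 8).
Eigenvalues: -9, 0, 8.

-9, 0, 8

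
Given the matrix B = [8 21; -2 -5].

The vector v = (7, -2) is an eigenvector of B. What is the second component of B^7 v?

-256

First find the eigenvalue: Bv = (14, -4) = 2·(7, -2), so λ = 2.
Then B^7 v = λ^7·v = 2^7·(7, -2) = 128·(7, -2) = (896, -256).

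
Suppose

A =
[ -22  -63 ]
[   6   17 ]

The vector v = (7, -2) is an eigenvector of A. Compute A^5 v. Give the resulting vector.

(-7168, 2048)

First find the eigenvalue: Av = (-28, 8) = -4·(7, -2), so λ = -4.
Then A^5 v = λ^5·v = (-4)^5·(7, -2) = -1024·(7, -2) = (-7168, 2048).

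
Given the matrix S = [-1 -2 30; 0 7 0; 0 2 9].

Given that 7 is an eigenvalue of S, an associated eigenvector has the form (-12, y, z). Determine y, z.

3, -3

We need (S - 7I)v = 0.
S - 7I = [[-8, -2, 30], [0, 0, 0], [0, 2, 2]].
Row 1: (-8)·-12 + (-2)·y + (30)·z = 0
Row 2: (0)·-12 + (0)·y + (0)·z = 0
Row 3: (0)·-12 + (2)·y + (2)·z = 0
Solving gives y = 3, z = -3.
Check: S·(-12, 3, -3) = (-84, 21, -21) = 7·(-12, 3, -3).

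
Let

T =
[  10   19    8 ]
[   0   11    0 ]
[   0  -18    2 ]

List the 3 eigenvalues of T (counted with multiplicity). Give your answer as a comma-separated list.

2, 10, 11

The characteristic polynomial is p(lambda) = det(lambda·I - T).
Expanding along the first row, p(lambda) = lambda^3 - 23·lambda^2 + 152·lambda - 220.
Rational-root test: lambda = 2 gives p(2) = 0.
Factor out (lambda - 2): p(lambda) = (lambda - 2)·(lambda^2 - 21·lambda + 110).
The quadratic factors as (lambda - 10)·(lambda - 11).
Eigenvalues: 2, 10, 11.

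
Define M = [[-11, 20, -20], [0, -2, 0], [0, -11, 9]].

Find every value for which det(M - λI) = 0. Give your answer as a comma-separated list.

Set up det(lambda·I - M) = 0.
Cofactor expansion gives p(lambda) = lambda^3 + 4·lambda^2 - 95·lambda - 198.
Try lambda = 9: p(9) = 0, so 9 is a root.
Factor out (lambda - 9): p(lambda) = (lambda - 9)·(lambda^2 + 13·lambda + 22).
The quadratic factors as (lambda + 11)·(lambda + 2).
Eigenvalues: -11, -2, 9.

-11, -2, 9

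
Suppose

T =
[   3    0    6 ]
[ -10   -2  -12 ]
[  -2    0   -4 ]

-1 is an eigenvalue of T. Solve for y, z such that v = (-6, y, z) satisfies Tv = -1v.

12, 4

We need (T + 1I)v = 0.
T + 1I = [[4, 0, 6], [-10, -1, -12], [-2, 0, -3]].
Row 1: (4)·-6 + (0)·y + (6)·z = 0
Row 2: (-10)·-6 + (-1)·y + (-12)·z = 0
Row 3: (-2)·-6 + (0)·y + (-3)·z = 0
Solving gives y = 12, z = 4.
Check: T·(-6, 12, 4) = (6, -12, -4) = -1·(-6, 12, 4).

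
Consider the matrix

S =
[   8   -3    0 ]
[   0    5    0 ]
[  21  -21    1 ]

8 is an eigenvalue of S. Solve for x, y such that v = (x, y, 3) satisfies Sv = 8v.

1, 0

We need (S - 8I)v = 0.
S - 8I = [[0, -3, 0], [0, -3, 0], [21, -21, -7]].
Row 1: (0)·x + (-3)·y + (0)·3 = 0
Row 2: (0)·x + (-3)·y + (0)·3 = 0
Row 3: (21)·x + (-21)·y + (-7)·3 = 0
Solving gives x = 1, y = 0.
Check: S·(1, 0, 3) = (8, 0, 24) = 8·(1, 0, 3).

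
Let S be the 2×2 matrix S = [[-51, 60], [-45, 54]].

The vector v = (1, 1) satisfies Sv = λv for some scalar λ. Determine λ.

Compute Sv: S·(1, 1) = (9, 9).
Since Sv = λv, compare component 1: 9 = λ·1, so λ = 9.

9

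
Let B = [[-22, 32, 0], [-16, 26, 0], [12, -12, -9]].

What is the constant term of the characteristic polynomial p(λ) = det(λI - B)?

-540

p(0) = det(0·I − B) = det(−B) = (−1)^3·det(B).
det(B) = 540, so p(0) = -540.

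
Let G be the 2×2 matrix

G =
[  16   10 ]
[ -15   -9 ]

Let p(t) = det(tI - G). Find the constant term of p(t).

p(t) = t^2 - 7t + 6.
The constant term is 6.

6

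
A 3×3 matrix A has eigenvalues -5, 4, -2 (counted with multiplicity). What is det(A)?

det(A) is the product of the eigenvalues: (-5) · (4) · (-2) = 40.

40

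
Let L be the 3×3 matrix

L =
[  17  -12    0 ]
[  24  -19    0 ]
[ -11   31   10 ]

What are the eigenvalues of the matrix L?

-7, 5, 10

Set up det(sI - L) = 0.
Expanding along the first row, p(s) = s^3 - 8s^2 - 55s + 350.
Try s = 10: p(10) = 0, so 10 is a root.
Factor out (s - 10): p(s) = (s - 10)·(s^2 + 2s - 35).
The quadratic factors as (s + 7)·(s - 5).
Eigenvalues: -7, 5, 10.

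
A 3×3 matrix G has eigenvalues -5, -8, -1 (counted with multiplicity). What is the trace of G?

-14

trace(G) is the sum of the eigenvalues: (-5) + (-8) + (-1) = -14.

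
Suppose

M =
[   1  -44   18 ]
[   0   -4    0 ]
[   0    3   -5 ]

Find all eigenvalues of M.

-5, -4, 1

Compute the characteristic polynomial p(λ) = det(λI - M).
Cofactor expansion gives p(λ) = λ^3 + 8λ^2 + 11λ - 20.
Since p(1) = 0, λ = 1 is a root.
Factor out (λ - 1): p(λ) = (λ - 1)·(λ^2 + 9λ + 20).
The quadratic factors as (λ + 5)·(λ + 4).
Eigenvalues: -5, -4, 1.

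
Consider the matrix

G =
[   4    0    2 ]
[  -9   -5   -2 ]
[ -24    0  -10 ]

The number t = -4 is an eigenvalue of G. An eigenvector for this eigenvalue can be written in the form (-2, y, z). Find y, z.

2, 8

We need (G + 4I)v = 0.
G + 4I = [[8, 0, 2], [-9, -1, -2], [-24, 0, -6]].
Row 1: (8)·-2 + (0)·y + (2)·z = 0
Row 2: (-9)·-2 + (-1)·y + (-2)·z = 0
Row 3: (-24)·-2 + (0)·y + (-6)·z = 0
Solving gives y = 2, z = 8.
Check: G·(-2, 2, 8) = (8, -8, -32) = -4·(-2, 2, 8).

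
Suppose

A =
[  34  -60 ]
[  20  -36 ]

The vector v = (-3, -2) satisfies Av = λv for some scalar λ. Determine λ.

-6

Compute Av: A·(-3, -2) = (18, 12).
Since Av = λv, compare component 1: 18 = λ·-3, so λ = -6.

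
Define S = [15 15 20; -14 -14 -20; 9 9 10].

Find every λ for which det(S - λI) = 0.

The characteristic polynomial is p(r) = det(rI - S).
Expanding along the first row, p(r) = r^3 - 11r^2 + 10r.
Try r = 0: p(0) = 0, so 0 is a root.
Dividing by r leaves r^2 - 11r + 10.
The quadratic factors as (r - 1)·(r - 10).
Eigenvalues: 0, 1, 10.

0, 1, 10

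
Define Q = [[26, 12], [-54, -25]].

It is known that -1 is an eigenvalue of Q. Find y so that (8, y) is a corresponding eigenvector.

-18

We need (Q + 1I)v = 0.
Q + 1I = [[27, 12], [-54, -24]].
Row 1: (27)·8 + (12)·y = 0
Row 2: (-54)·8 + (-24)·y = 0
Solving gives y = -18.
Check: Q·(8, -18) = (-8, 18) = -1·(8, -18).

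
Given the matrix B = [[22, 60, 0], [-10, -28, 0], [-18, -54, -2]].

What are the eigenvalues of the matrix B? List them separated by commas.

-8, -2, 2

The characteristic polynomial is p(μ) = det(μI - B).
Cofactor expansion gives p(μ) = μ^3 + 8μ^2 - 4μ - 32.
Try μ = -8: p(-8) = 0, so -8 is a root.
Factor out (μ + 8): p(μ) = (μ + 8)·(μ^2 - 4).
The quadratic factors as (μ + 2)·(μ - 2).
Eigenvalues: -8, -2, 2.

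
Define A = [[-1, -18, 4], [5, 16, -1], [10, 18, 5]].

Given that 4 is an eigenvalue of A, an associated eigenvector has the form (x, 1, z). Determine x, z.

-2, 2

We need (A - 4I)v = 0.
A - 4I = [[-5, -18, 4], [5, 12, -1], [10, 18, 1]].
Row 1: (-5)·x + (-18)·1 + (4)·z = 0
Row 2: (5)·x + (12)·1 + (-1)·z = 0
Row 3: (10)·x + (18)·1 + (1)·z = 0
Solving gives x = -2, z = 2.
Check: A·(-2, 1, 2) = (-8, 4, 8) = 4·(-2, 1, 2).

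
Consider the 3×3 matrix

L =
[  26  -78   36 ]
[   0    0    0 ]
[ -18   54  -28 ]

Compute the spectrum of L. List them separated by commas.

-10, 0, 8

The characteristic polynomial is p(r) = det(rI - L).
Expanding along the first row, p(r) = r^3 + 2r^2 - 80r.
Try r = 0: p(0) = 0, so 0 is a root.
Dividing by r leaves r^2 + 2r - 80.
The quadratic factors as (r + 10)·(r - 8).
Eigenvalues: -10, 0, 8.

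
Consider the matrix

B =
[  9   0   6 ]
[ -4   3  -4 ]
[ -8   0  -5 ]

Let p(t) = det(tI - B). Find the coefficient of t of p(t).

p(t) = t^3 - 7t^2 + 15t - 9.
The coefficient of t is 15.

15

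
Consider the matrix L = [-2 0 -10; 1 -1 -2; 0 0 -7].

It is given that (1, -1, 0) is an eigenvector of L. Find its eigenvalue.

Compute Lv: L·(1, -1, 0) = (-2, 2, 0).
Since Lv = λv, compare component 1: -2 = λ·1, so λ = -2.

-2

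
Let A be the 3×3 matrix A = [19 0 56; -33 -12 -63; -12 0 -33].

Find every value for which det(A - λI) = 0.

-12, -9, -5

Set up det(λI - A) = 0.
Expanding the 3×3 determinant: p(λ) = λ^3 + 26λ^2 + 213λ + 540.
Rational-root test: λ = -5 gives p(-5) = 0.
Dividing by (λ + 5) leaves λ^2 + 21λ + 108.
The quadratic factors as (λ + 12)·(λ + 9).
Eigenvalues: -12, -9, -5.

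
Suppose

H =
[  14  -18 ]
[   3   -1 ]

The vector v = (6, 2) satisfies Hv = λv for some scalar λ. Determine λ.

8

Compute Hv: H·(6, 2) = (48, 16).
Since Hv = λv, compare component 1: 48 = λ·6, so λ = 8.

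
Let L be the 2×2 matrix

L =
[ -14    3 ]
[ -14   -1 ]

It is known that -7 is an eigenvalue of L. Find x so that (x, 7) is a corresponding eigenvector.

3

We need (L + 7I)v = 0.
L + 7I = [[-7, 3], [-14, 6]].
Row 1: (-7)·x + (3)·7 = 0
Row 2: (-14)·x + (6)·7 = 0
Solving gives x = 3.
Check: L·(3, 7) = (-21, -49) = -7·(3, 7).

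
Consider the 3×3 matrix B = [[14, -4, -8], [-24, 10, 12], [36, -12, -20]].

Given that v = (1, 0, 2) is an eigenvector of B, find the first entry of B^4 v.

First find the eigenvalue: Bv = (-2, 0, -4) = -2·(1, 0, 2), so λ = -2.
Then B^4 v = λ^4·v = (-2)^4·(1, 0, 2) = 16·(1, 0, 2) = (16, 0, 32).

16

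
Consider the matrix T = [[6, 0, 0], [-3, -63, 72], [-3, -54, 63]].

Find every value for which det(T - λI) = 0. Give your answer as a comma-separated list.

Set up det(rI - T) = 0.
Expanding along the first row, p(r) = r^3 - 6r^2 - 81r + 486.
Try r = -9: p(-9) = 0, so -9 is a root.
Factor out (r + 9): p(r) = (r + 9)·(r^2 - 15r + 54).
The quadratic factors as (r - 6)·(r - 9).
Eigenvalues: -9, 6, 9.

-9, 6, 9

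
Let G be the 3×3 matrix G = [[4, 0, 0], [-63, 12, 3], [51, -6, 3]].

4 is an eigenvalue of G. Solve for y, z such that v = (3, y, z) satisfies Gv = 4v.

27, -9

We need (G - 4I)v = 0.
G - 4I = [[0, 0, 0], [-63, 8, 3], [51, -6, -1]].
Row 1: (0)·3 + (0)·y + (0)·z = 0
Row 2: (-63)·3 + (8)·y + (3)·z = 0
Row 3: (51)·3 + (-6)·y + (-1)·z = 0
Solving gives y = 27, z = -9.
Check: G·(3, 27, -9) = (12, 108, -36) = 4·(3, 27, -9).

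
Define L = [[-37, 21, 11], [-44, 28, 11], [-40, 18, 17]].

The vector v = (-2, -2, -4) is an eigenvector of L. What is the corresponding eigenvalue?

Compute Lv: L·(-2, -2, -4) = (-12, -12, -24).
Since Lv = λv, compare component 1: -12 = λ·-2, so λ = 6.

6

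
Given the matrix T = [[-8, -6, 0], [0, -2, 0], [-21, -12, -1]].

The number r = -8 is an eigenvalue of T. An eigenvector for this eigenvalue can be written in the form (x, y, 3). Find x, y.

We need (T + 8I)v = 0.
T + 8I = [[0, -6, 0], [0, 6, 0], [-21, -12, 7]].
Row 1: (0)·x + (-6)·y + (0)·3 = 0
Row 2: (0)·x + (6)·y + (0)·3 = 0
Row 3: (-21)·x + (-12)·y + (7)·3 = 0
Solving gives x = 1, y = 0.
Check: T·(1, 0, 3) = (-8, 0, -24) = -8·(1, 0, 3).

1, 0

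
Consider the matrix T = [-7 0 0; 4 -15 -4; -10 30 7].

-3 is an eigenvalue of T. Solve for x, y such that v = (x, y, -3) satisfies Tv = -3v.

0, 1

We need (T + 3I)v = 0.
T + 3I = [[-4, 0, 0], [4, -12, -4], [-10, 30, 10]].
Row 1: (-4)·x + (0)·y + (0)·-3 = 0
Row 2: (4)·x + (-12)·y + (-4)·-3 = 0
Row 3: (-10)·x + (30)·y + (10)·-3 = 0
Solving gives x = 0, y = 1.
Check: T·(0, 1, -3) = (0, -3, 9) = -3·(0, 1, -3).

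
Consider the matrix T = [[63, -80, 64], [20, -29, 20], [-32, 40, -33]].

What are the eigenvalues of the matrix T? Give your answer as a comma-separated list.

Compute the characteristic polynomial p(λ) = det(λI - T).
Expanding along the first row, p(λ) = λ^3 - λ^2 - 101λ - 99.
Rational-root test: λ = 11 gives p(11) = 0.
Factor out (λ - 11): p(λ) = (λ - 11)·(λ^2 + 10λ + 9).
The quadratic factors as (λ + 9)·(λ + 1).
Eigenvalues: -9, -1, 11.

-9, -1, 11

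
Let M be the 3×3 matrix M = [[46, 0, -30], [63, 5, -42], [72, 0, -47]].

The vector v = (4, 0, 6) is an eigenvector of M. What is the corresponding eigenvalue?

Compute Mv: M·(4, 0, 6) = (4, 0, 6).
Since Mv = λv, compare component 1: 4 = λ·4, so λ = 1.

1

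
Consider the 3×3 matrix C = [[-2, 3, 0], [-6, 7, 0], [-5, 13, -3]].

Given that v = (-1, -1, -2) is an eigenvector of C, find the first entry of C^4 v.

First find the eigenvalue: Cv = (-1, -1, -2) = 1·(-1, -1, -2), so λ = 1.
Then C^4 v = λ^4·v = 1^4·(-1, -1, -2) = 1·(-1, -1, -2) = (-1, -1, -2).

-1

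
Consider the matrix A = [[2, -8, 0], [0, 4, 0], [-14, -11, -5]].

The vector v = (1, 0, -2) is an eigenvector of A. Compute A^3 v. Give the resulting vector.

First find the eigenvalue: Av = (2, 0, -4) = 2·(1, 0, -2), so λ = 2.
Then A^3 v = λ^3·v = 2^3·(1, 0, -2) = 8·(1, 0, -2) = (8, 0, -16).

(8, 0, -16)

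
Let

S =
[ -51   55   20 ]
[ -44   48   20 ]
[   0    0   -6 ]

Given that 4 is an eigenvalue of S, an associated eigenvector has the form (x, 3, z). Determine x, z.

We need (S - 4I)v = 0.
S - 4I = [[-55, 55, 20], [-44, 44, 20], [0, 0, -10]].
Row 1: (-55)·x + (55)·3 + (20)·z = 0
Row 2: (-44)·x + (44)·3 + (20)·z = 0
Row 3: (0)·x + (0)·3 + (-10)·z = 0
Solving gives x = 3, z = 0.
Check: S·(3, 3, 0) = (12, 12, 0) = 4·(3, 3, 0).

3, 0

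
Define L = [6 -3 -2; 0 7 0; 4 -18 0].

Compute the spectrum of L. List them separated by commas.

2, 4, 7

Compute the characteristic polynomial p(t) = det(tI - L).
Expanding the 3×3 determinant: p(t) = t^3 - 13t^2 + 50t - 56.
Since p(2) = 0, t = 2 is a root.
Factor out (t - 2): p(t) = (t - 2)·(t^2 - 11t + 28).
The quadratic factors as (t - 4)·(t - 7).
Eigenvalues: 2, 4, 7.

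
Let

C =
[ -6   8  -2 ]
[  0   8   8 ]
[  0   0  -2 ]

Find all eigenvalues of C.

-6, -2, 8

C is upper triangular, so its eigenvalues are the diagonal entries.
Diagonal: -6, 8, -2.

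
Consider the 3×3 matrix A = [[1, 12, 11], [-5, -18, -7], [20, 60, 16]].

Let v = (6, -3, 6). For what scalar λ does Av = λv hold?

6

Compute Av: A·(6, -3, 6) = (36, -18, 36).
Since Av = λv, compare component 1: 36 = λ·6, so λ = 6.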